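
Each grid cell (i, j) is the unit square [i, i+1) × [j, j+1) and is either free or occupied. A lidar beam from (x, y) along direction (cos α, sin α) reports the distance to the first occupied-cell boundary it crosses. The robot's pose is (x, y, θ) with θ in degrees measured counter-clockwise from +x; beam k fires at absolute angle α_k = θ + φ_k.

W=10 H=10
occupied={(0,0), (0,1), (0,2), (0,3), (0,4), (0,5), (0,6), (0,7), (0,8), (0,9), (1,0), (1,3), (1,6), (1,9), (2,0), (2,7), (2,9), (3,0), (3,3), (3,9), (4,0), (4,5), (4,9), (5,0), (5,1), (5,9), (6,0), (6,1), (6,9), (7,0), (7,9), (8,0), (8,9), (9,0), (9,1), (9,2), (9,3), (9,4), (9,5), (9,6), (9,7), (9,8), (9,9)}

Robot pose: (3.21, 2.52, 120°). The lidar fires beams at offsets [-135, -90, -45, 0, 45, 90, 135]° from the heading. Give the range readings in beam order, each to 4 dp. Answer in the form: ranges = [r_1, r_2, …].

beam 1: φ=-135°, α=345°
  cosα=0.9659 sinα=-0.2588 | (3,2) | tMaxX 0.8179 tMaxY 2.0091 | tΔX 1.0353 tΔY 3.8637
    t=0.8179 [x] (4,2)
    t=1.8531 [x] (5,2)
    t=2.0091 [y] (5,1) — stop
  → r_1 = 2.0091
beam 2: φ=-90°, α=30°
  cosα=0.8660 sinα=0.5000 | (3,2) | tMaxX 0.9122 tMaxY 0.9600 | tΔX 1.1547 tΔY 2.0000
    t=0.9122 [x] (4,2)
    t=0.9600 [y] (4,3)
    t=2.0669 [x] (5,3)
    t=2.9600 [y] (5,4)
    t=3.2216 [x] (6,4)
    t=4.3763 [x] (7,4)
    t=4.9600 [y] (7,5)
    t=5.5310 [x] (8,5)
    t=6.6857 [x] (9,5) — stop
  → r_2 = 6.6857
beam 3: φ=-45°, α=75°
  cosα=0.2588 sinα=0.9659 | (3,2) | tMaxX 3.0523 tMaxY 0.4969 | tΔX 3.8637 tΔY 1.0353
    t=0.4969 [y] (3,3) — stop
  → r_3 = 0.4969
beam 4: φ=0°, α=120°
  cosα=-0.5000 sinα=0.8660 | (3,2) | tMaxX 0.4200 tMaxY 0.5543 | tΔX 2.0000 tΔY 1.1547
    t=0.4200 [x] (2,2)
    t=0.5543 [y] (2,3)
    t=1.7090 [y] (2,4)
    t=2.4200 [x] (1,4)
    t=2.8637 [y] (1,5)
    t=4.0184 [y] (1,6) — stop
  → r_4 = 4.0184
beam 5: φ=45°, α=165°
  cosα=-0.9659 sinα=0.2588 | (3,2) | tMaxX 0.2174 tMaxY 1.8546 | tΔX 1.0353 tΔY 3.8637
    t=0.2174 [x] (2,2)
    t=1.2527 [x] (1,2)
    t=1.8546 [y] (1,3) — stop
  → r_5 = 1.8546
beam 6: φ=90°, α=210°
  cosα=-0.8660 sinα=-0.5000 | (3,2) | tMaxX 0.2425 tMaxY 1.0400 | tΔX 1.1547 tΔY 2.0000
    t=0.2425 [x] (2,2)
    t=1.0400 [y] (2,1)
    t=1.3972 [x] (1,1)
    t=2.5519 [x] (0,1) — stop
  → r_6 = 2.5519
beam 7: φ=135°, α=255°
  cosα=-0.2588 sinα=-0.9659 | (3,2) | tMaxX 0.8114 tMaxY 0.5383 | tΔX 3.8637 tΔY 1.0353
    t=0.5383 [y] (3,1)
    t=0.8114 [x] (2,1)
    t=1.5736 [y] (2,0) — stop
  → r_7 = 1.5736

ranges = [2.0091, 6.6857, 0.4969, 4.0184, 1.8546, 2.5519, 1.5736]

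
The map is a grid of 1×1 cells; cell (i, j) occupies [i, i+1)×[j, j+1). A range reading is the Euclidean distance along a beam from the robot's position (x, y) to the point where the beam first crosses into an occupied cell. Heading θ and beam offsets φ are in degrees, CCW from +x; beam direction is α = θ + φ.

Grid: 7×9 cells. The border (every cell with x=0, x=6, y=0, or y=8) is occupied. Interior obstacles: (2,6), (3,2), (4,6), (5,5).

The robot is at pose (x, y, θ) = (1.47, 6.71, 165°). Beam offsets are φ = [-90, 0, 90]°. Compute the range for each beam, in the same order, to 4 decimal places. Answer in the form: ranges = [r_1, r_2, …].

ranges = [1.3355, 0.4866, 1.8159]

beam 1: φ=-90°, α=75°
  cosα=0.2588 sinα=0.9659 | (1,6) | tMaxX 2.0478 tMaxY 0.3002 | tΔX 3.8637 tΔY 1.0353
    t=0.3002 [y] (1,7)
    t=1.3355 [y] (1,8) — stop
  → r_1 = 1.3355
beam 2: φ=0°, α=165°
  cosα=-0.9659 sinα=0.2588 | (1,6) | tMaxX 0.4866 tMaxY 1.1205 | tΔX 1.0353 tΔY 3.8637
    t=0.4866 [x] (0,6) — stop
  → r_2 = 0.4866
beam 3: φ=90°, α=255°
  cosα=-0.2588 sinα=-0.9659 | (1,6) | tMaxX 1.8159 tMaxY 0.7350 | tΔX 3.8637 tΔY 1.0353
    t=0.7350 [y] (1,5)
    t=1.7703 [y] (1,4)
    t=1.8159 [x] (0,4) — stop
  → r_3 = 1.8159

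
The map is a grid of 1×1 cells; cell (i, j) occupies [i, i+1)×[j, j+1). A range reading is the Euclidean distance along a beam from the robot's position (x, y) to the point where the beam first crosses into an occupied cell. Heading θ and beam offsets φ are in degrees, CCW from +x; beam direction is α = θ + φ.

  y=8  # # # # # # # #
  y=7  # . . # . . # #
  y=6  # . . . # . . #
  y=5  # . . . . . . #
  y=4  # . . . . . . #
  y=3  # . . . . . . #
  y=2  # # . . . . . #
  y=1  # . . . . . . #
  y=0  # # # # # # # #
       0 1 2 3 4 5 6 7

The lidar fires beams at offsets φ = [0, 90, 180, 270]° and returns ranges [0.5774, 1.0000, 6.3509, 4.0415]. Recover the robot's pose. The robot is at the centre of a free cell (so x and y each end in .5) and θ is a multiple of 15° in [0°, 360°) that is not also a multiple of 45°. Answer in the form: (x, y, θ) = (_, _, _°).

Enumerate (i+0.5, j+0.5, θ) over the 38 free cells and 16 admissible headings. For each, cast all 4 beams and compare to the given ranges.
  (3.5, 1.5, 60°): beam 1 = 6.3509 ≠ 0.5774 ✗
  (3.5, 2.5, 15°): beam 1 = 3.6235 ≠ 0.5774 ✗
  (2.5, 5.5, 120°): beam 1 = 2.8868 ≠ 0.5774 ✗
  (4.5, 7.5, 300°): beam 3 = 0.5774 ≠ 6.3509 ✗
  …
  (6.5, 4.5, 330°): r_1=0.5774, r_2=1.0000, r_3=6.3509, r_4=4.0415 — all match ✓
No second candidate reproduces the full scan.

(x, y, θ) = (6.5, 4.5, 330°)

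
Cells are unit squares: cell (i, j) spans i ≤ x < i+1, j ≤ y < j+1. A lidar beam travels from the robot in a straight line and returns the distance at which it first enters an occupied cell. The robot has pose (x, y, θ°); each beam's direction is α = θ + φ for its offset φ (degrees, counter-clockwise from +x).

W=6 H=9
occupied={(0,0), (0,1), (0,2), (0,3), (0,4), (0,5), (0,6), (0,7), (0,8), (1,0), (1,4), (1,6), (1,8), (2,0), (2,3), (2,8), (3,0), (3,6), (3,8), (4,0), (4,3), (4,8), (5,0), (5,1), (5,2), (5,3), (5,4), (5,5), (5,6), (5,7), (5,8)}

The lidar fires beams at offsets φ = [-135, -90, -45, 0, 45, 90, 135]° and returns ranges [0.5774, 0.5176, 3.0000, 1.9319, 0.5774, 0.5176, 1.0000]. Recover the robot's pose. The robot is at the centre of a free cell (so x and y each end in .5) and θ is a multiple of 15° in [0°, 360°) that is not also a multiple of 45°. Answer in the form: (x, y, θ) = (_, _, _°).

(x, y, θ) = (4.5, 6.5, 285°)

The pose lattice has 23·16 = 368 candidates. Test each by forward raycasting.
  (1.5, 3.5, 75°): beam 1 = 2.8868 ≠ 0.5774 ✗
  (4.5, 5.5, 255°): beam 1 = 1.0000 ≠ 0.5774 ✗
  (3.5, 5.5, 30°): beam 1 = 1.9319 ≠ 0.5774 ✗
  …
  (4.5, 6.5, 285°): r_1=0.5774, r_2=0.5176, r_3=3.0000, r_4=1.9319, r_5=0.5774, r_6=0.5176, r_7=1.0000 — all match ✓
Only this pose fits every beam.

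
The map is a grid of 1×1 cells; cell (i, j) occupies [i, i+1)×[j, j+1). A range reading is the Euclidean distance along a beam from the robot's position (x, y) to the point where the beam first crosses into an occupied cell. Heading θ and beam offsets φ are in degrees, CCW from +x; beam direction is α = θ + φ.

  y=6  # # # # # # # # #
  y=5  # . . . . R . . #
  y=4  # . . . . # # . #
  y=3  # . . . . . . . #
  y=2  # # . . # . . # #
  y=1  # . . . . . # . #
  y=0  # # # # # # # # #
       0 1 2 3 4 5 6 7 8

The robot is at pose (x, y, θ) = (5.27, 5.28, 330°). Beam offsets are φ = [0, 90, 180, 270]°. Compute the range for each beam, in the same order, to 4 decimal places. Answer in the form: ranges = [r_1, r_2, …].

beam 1: φ=0°, α=330°
  dir = (cos 330°, sin 330°) = (0.8660, -0.5000); from cell (5,5)
  next x-line at t=0.8429, next y-line at t=0.5600; Δt_x=1.1547, Δt_y=2.0000
    y: enter (5,4) at t=0.5600 ← occupied
  → r_1 = 0.5600
beam 2: φ=90°, α=60°
  dir = (cos 60°, sin 60°) = (0.5000, 0.8660); from cell (5,5)
  next x-line at t=1.4600, next y-line at t=0.8314; Δt_x=2.0000, Δt_y=1.1547
    y: enter (5,6) at t=0.8314 ← occupied
  → r_2 = 0.8314
beam 3: φ=180°, α=150°
  dir = (cos 150°, sin 150°) = (-0.8660, 0.5000); from cell (5,5)
  next x-line at t=0.3118, next y-line at t=1.4400; Δt_x=1.1547, Δt_y=2.0000
    x: enter (4,5) at t=0.3118
    y: enter (4,6) at t=1.4400 ← occupied
  → r_3 = 1.4400
beam 4: φ=270°, α=240°
  dir = (cos 240°, sin 240°) = (-0.5000, -0.8660); from cell (5,5)
  next x-line at t=0.5400, next y-line at t=0.3233; Δt_x=2.0000, Δt_y=1.1547
    y: enter (5,4) at t=0.3233 ← occupied
  → r_4 = 0.3233

ranges = [0.5600, 0.8314, 1.4400, 0.3233]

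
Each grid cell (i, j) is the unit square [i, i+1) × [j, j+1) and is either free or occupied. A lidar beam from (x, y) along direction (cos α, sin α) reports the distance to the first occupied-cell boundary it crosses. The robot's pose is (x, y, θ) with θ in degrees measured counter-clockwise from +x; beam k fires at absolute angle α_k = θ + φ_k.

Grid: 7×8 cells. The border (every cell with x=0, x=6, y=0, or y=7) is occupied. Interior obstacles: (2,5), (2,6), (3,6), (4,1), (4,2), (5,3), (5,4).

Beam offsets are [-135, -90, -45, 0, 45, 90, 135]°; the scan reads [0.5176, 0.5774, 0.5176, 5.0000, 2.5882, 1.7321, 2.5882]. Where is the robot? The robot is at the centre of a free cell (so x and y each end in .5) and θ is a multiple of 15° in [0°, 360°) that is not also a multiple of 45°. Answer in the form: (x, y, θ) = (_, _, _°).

Candidates: 23 free-cell centres × 16 headings = 368 poses. Raycast each; keep the one whose scan matches to 4 dp.
  (4.5, 6.5, 105°): beam 1 = 1.7321 ≠ 0.5176 ✗
  (4.5, 4.5, 105°): beam 1 = 0.5774 ≠ 0.5176 ✗
  (2.5, 4.5, 345°): beam 1 = 1.7321 ≠ 0.5176 ✗
  …
  (3.5, 5.5, 240°): r_1=0.5176, r_2=0.5774, r_3=0.5176, r_4=5.0000, r_5=2.5882, r_6=1.7321, r_7=2.5882 — all match ✓
Unique over the lattice → pose = (3.5, 5.5, 240°).

(x, y, θ) = (3.5, 5.5, 240°)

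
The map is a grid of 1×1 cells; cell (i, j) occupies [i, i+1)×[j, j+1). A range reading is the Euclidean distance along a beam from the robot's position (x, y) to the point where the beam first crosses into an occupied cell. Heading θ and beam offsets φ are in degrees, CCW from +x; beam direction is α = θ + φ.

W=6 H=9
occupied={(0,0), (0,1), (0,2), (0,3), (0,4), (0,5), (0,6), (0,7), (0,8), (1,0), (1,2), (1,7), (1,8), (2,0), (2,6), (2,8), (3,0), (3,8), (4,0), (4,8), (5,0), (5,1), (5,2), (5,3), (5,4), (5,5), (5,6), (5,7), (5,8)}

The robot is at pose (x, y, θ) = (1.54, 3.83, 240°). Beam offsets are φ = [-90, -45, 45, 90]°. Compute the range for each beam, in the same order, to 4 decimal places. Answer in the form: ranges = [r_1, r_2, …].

ranges = [0.6235, 0.5590, 0.8593, 3.9953]

beam 1: φ=-90°, α=150°
  d=(-0.8660,0.5000)  start (1,3)  tX=0.6235 tY=0.3400  stride 1/|dx|=1.1547 1/|dy|=2.0000
    cross y-line → (1,4), t=0.3400
    cross x-line → (0,4), t=0.6235 (wall)
  → r_1 = 0.6235
beam 2: φ=-45°, α=195°
  d=(-0.9659,-0.2588)  start (1,3)  tX=0.5590 tY=3.2069  stride 1/|dx|=1.0353 1/|dy|=3.8637
    cross x-line → (0,3), t=0.5590 (wall)
  → r_2 = 0.5590
beam 3: φ=45°, α=285°
  d=(0.2588,-0.9659)  start (1,3)  tX=1.7773 tY=0.8593  stride 1/|dx|=3.8637 1/|dy|=1.0353
    cross y-line → (1,2), t=0.8593 (wall)
  → r_3 = 0.8593
beam 4: φ=90°, α=330°
  d=(0.8660,-0.5000)  start (1,3)  tX=0.5312 tY=1.6600  stride 1/|dx|=1.1547 1/|dy|=2.0000
    cross x-line → (2,3), t=0.5312
    cross y-line → (2,2), t=1.6600
    cross x-line → (3,2), t=1.6859
    cross x-line → (4,2), t=2.8406
    cross y-line → (4,1), t=3.6600
    cross x-line → (5,1), t=3.9953 (wall)
  → r_4 = 3.9953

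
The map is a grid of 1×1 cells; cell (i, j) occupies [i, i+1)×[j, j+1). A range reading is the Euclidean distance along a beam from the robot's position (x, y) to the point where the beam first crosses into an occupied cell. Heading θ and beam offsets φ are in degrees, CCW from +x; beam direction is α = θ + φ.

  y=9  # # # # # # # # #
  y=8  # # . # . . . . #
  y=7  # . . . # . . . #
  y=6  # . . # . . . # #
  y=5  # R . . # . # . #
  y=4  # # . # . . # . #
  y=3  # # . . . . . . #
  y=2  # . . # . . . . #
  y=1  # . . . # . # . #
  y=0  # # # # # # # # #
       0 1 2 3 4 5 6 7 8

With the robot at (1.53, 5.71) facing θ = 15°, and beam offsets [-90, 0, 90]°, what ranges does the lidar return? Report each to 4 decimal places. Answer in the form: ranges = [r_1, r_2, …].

beam 1: φ=-90°, α=285°
  cosα=0.2588 sinα=-0.9659 | (1,5) | tMaxX 1.8159 tMaxY 0.7350 | tΔX 3.8637 tΔY 1.0353
    t=0.7350 [y] (1,4) — stop
  → r_1 = 0.7350
beam 2: φ=0°, α=15°
  cosα=0.9659 sinα=0.2588 | (1,5) | tMaxX 0.4866 tMaxY 1.1205 | tΔX 1.0353 tΔY 3.8637
    t=0.4866 [x] (2,5)
    t=1.1205 [y] (2,6)
    t=1.5219 [x] (3,6) — stop
  → r_2 = 1.5219
beam 3: φ=90°, α=105°
  cosα=-0.2588 sinα=0.9659 | (1,5) | tMaxX 2.0478 tMaxY 0.3002 | tΔX 3.8637 tΔY 1.0353
    t=0.3002 [y] (1,6)
    t=1.3355 [y] (1,7)
    t=2.0478 [x] (0,7) — stop
  → r_3 = 2.0478

ranges = [0.7350, 1.5219, 2.0478]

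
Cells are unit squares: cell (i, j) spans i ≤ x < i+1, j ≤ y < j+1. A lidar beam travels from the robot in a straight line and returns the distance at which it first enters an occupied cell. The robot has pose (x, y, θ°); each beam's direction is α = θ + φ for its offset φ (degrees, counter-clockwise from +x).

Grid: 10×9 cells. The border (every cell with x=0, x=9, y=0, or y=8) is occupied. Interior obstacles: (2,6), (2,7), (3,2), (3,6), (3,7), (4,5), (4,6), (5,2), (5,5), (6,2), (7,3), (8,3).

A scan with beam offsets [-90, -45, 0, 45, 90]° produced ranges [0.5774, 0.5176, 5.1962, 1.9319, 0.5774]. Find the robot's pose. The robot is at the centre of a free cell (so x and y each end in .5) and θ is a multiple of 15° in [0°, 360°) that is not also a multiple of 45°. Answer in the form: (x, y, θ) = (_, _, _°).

(x, y, θ) = (4.5, 7.5, 330°)

Candidates: 44 free-cell centres × 16 headings = 704 poses. Raycast each; keep the one whose scan matches to 4 dp.
  (3.5, 1.5, 210°): beam 2 = 2.5882 ≠ 0.5176 ✗
  (4.5, 7.5, 165°): beam 1 = 0.5176 ≠ 0.5774 ✗
  (4.5, 3.5, 120°): beam 1 = 5.1962 ≠ 0.5774 ✗
  (7.5, 2.5, 15°): beam 1 = 1.5529 ≠ 0.5774 ✗
  (2.5, 1.5, 195°): beam 1 = 5.7956 ≠ 0.5774 ✗
  …
  (4.5, 7.5, 330°): r_1=0.5774, r_2=0.5176, r_3=5.1962, r_4=1.9319, r_5=0.5774 — all match ✓
No second candidate reproduces the full scan.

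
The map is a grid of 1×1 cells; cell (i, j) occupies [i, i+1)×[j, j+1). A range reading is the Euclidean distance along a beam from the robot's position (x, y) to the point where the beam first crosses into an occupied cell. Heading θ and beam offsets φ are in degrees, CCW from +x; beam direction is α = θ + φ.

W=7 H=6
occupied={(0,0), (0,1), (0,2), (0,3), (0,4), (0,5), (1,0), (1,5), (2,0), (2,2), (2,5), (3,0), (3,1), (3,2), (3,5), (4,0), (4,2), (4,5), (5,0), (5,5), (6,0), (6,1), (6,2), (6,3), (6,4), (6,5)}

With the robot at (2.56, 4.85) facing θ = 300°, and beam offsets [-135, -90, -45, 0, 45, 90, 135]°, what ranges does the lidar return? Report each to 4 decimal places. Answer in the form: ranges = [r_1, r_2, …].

beam 1: φ=-135°, α=165°
  dir = (cos 165°, sin 165°) = (-0.9659, 0.2588); from cell (2,4)
  next x-line at t=0.5798, next y-line at t=0.5796; Δt_x=1.0353, Δt_y=3.8637
    y: enter (2,5) at t=0.5796 ← occupied
  → r_1 = 0.5796
beam 2: φ=-90°, α=210°
  dir = (cos 210°, sin 210°) = (-0.8660, -0.5000); from cell (2,4)
  next x-line at t=0.6466, next y-line at t=1.7000; Δt_x=1.1547, Δt_y=2.0000
    x: enter (1,4) at t=0.6466
    y: enter (1,3) at t=1.7000
    x: enter (0,3) at t=1.8013 ← occupied
  → r_2 = 1.8013
beam 3: φ=-45°, α=255°
  dir = (cos 255°, sin 255°) = (-0.2588, -0.9659); from cell (2,4)
  next x-line at t=2.1637, next y-line at t=0.8800; Δt_x=3.8637, Δt_y=1.0353
    y: enter (2,3) at t=0.8800
    y: enter (2,2) at t=1.9153 ← occupied
  → r_3 = 1.9153
beam 4: φ=0°, α=300°
  dir = (cos 300°, sin 300°) = (0.5000, -0.8660); from cell (2,4)
  next x-line at t=0.8800, next y-line at t=0.9815; Δt_x=2.0000, Δt_y=1.1547
    x: enter (3,4) at t=0.8800
    y: enter (3,3) at t=0.9815
    y: enter (3,2) at t=2.1362 ← occupied
  → r_4 = 2.1362
beam 5: φ=45°, α=345°
  dir = (cos 345°, sin 345°) = (0.9659, -0.2588); from cell (2,4)
  next x-line at t=0.4555, next y-line at t=3.2841; Δt_x=1.0353, Δt_y=3.8637
    x: enter (3,4) at t=0.4555
    x: enter (4,4) at t=1.4908
    x: enter (5,4) at t=2.5261
    y: enter (5,3) at t=3.2841
    x: enter (6,3) at t=3.5614 ← occupied
  → r_5 = 3.5614
beam 6: φ=90°, α=30°
  dir = (cos 30°, sin 30°) = (0.8660, 0.5000); from cell (2,4)
  next x-line at t=0.5081, next y-line at t=0.3000; Δt_x=1.1547, Δt_y=2.0000
    y: enter (2,5) at t=0.3000 ← occupied
  → r_6 = 0.3000
beam 7: φ=135°, α=75°
  dir = (cos 75°, sin 75°) = (0.2588, 0.9659); from cell (2,4)
  next x-line at t=1.7000, next y-line at t=0.1553; Δt_x=3.8637, Δt_y=1.0353
    y: enter (2,5) at t=0.1553 ← occupied
  → r_7 = 0.1553

ranges = [0.5796, 1.8013, 1.9153, 2.1362, 3.5614, 0.3000, 0.1553]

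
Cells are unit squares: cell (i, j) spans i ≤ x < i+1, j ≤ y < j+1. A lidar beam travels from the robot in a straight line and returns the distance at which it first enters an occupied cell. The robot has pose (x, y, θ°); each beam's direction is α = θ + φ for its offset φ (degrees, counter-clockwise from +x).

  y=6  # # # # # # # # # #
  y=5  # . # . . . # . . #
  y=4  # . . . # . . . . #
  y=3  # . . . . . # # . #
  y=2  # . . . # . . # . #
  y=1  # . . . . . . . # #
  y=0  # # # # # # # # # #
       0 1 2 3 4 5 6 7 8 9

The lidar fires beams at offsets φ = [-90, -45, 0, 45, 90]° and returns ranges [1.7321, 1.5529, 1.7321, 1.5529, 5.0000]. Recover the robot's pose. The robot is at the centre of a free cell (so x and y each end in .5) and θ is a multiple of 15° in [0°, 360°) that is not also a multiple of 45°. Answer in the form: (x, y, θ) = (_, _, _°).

The pose lattice has 32·16 = 512 candidates. Test each by forward raycasting.
  (2.5, 2.5, 255°): beam 1 = 1.5529 ≠ 1.7321 ✗
  (2.5, 2.5, 75°): beam 1 = 1.5529 ≠ 1.7321 ✗
  (4.5, 5.5, 60°): beam 1 = 3.0000 ≠ 1.7321 ✗
  (8.5, 2.5, 120°): beam 1 = 0.5774 ≠ 1.7321 ✗
  …
  (2.5, 2.5, 300°): r_1=1.7321, r_2=1.5529, r_3=1.7321, r_4=1.5529, r_5=5.0000 — all match ✓
Only this pose fits every beam.

(x, y, θ) = (2.5, 2.5, 300°)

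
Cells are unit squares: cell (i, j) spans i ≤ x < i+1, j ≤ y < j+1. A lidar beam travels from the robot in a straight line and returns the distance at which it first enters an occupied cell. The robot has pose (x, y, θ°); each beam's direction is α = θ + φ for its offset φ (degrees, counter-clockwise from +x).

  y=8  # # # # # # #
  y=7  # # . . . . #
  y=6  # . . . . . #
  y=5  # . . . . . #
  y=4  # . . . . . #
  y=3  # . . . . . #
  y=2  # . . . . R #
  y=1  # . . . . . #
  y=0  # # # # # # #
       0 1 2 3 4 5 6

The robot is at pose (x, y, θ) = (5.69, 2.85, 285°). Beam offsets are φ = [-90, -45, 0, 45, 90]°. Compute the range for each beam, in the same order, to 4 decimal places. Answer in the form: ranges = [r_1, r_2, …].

ranges = [4.8554, 2.1362, 1.1977, 0.3580, 0.3209]

beam 1: φ=-90°, α=195°
  dir = (cos 195°, sin 195°) = (-0.9659, -0.2588); from cell (5,2)
  next x-line at t=0.7143, next y-line at t=3.2841; Δt_x=1.0353, Δt_y=3.8637
    x: enter (4,2) at t=0.7143
    x: enter (3,2) at t=1.7496
    x: enter (2,2) at t=2.7849
    y: enter (2,1) at t=3.2841
    x: enter (1,1) at t=3.8202
    x: enter (0,1) at t=4.8554 ← occupied
  → r_1 = 4.8554
beam 2: φ=-45°, α=240°
  dir = (cos 240°, sin 240°) = (-0.5000, -0.8660); from cell (5,2)
  next x-line at t=1.3800, next y-line at t=0.9815; Δt_x=2.0000, Δt_y=1.1547
    y: enter (5,1) at t=0.9815
    x: enter (4,1) at t=1.3800
    y: enter (4,0) at t=2.1362 ← occupied
  → r_2 = 2.1362
beam 3: φ=0°, α=285°
  dir = (cos 285°, sin 285°) = (0.2588, -0.9659); from cell (5,2)
  next x-line at t=1.1977, next y-line at t=0.8800; Δt_x=3.8637, Δt_y=1.0353
    y: enter (5,1) at t=0.8800
    x: enter (6,1) at t=1.1977 ← occupied
  → r_3 = 1.1977
beam 4: φ=45°, α=330°
  dir = (cos 330°, sin 330°) = (0.8660, -0.5000); from cell (5,2)
  next x-line at t=0.3580, next y-line at t=1.7000; Δt_x=1.1547, Δt_y=2.0000
    x: enter (6,2) at t=0.3580 ← occupied
  → r_4 = 0.3580
beam 5: φ=90°, α=15°
  dir = (cos 15°, sin 15°) = (0.9659, 0.2588); from cell (5,2)
  next x-line at t=0.3209, next y-line at t=0.5796; Δt_x=1.0353, Δt_y=3.8637
    x: enter (6,2) at t=0.3209 ← occupied
  → r_5 = 0.3209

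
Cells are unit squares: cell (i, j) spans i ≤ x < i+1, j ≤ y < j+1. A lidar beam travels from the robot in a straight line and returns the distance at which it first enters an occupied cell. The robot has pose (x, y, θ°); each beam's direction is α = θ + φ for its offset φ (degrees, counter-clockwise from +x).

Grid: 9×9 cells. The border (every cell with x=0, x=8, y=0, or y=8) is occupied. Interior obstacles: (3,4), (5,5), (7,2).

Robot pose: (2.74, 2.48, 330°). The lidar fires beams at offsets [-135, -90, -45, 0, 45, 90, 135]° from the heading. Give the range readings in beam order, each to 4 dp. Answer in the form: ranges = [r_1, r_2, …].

beam 1: φ=-135°, α=195°
  cosα=-0.9659 sinα=-0.2588 | (2,2) | tMaxX 0.7661 tMaxY 1.8546 | tΔX 1.0353 tΔY 3.8637
    t=0.7661 [x] (1,2)
    t=1.8014 [x] (0,2) — stop
  → r_1 = 1.8014
beam 2: φ=-90°, α=240°
  cosα=-0.5000 sinα=-0.8660 | (2,2) | tMaxX 1.4800 tMaxY 0.5543 | tΔX 2.0000 tΔY 1.1547
    t=0.5543 [y] (2,1)
    t=1.4800 [x] (1,1)
    t=1.7090 [y] (1,0) — stop
  → r_2 = 1.7090
beam 3: φ=-45°, α=285°
  cosα=0.2588 sinα=-0.9659 | (2,2) | tMaxX 1.0046 tMaxY 0.4969 | tΔX 3.8637 tΔY 1.0353
    t=0.4969 [y] (2,1)
    t=1.0046 [x] (3,1)
    t=1.5322 [y] (3,0) — stop
  → r_3 = 1.5322
beam 4: φ=0°, α=330°
  cosα=0.8660 sinα=-0.5000 | (2,2) | tMaxX 0.3002 tMaxY 0.9600 | tΔX 1.1547 tΔY 2.0000
    t=0.3002 [x] (3,2)
    t=0.9600 [y] (3,1)
    t=1.4549 [x] (4,1)
    t=2.6096 [x] (5,1)
    t=2.9600 [y] (5,0) — stop
  → r_4 = 2.9600
beam 5: φ=45°, α=15°
  cosα=0.9659 sinα=0.2588 | (2,2) | tMaxX 0.2692 tMaxY 2.0091 | tΔX 1.0353 tΔY 3.8637
    t=0.2692 [x] (3,2)
    t=1.3044 [x] (4,2)
    t=2.0091 [y] (4,3)
    t=2.3397 [x] (5,3)
    t=3.3750 [x] (6,3)
    t=4.4103 [x] (7,3)
    t=5.4456 [x] (8,3) — stop
  → r_5 = 5.4456
beam 6: φ=90°, α=60°
  cosα=0.5000 sinα=0.8660 | (2,2) | tMaxX 0.5200 tMaxY 0.6004 | tΔX 2.0000 tΔY 1.1547
    t=0.5200 [x] (3,2)
    t=0.6004 [y] (3,3)
    t=1.7551 [y] (3,4) — stop
  → r_6 = 1.7551
beam 7: φ=135°, α=105°
  cosα=-0.2588 sinα=0.9659 | (2,2) | tMaxX 2.8591 tMaxY 0.5383 | tΔX 3.8637 tΔY 1.0353
    t=0.5383 [y] (2,3)
    t=1.5736 [y] (2,4)
    t=2.6089 [y] (2,5)
    t=2.8591 [x] (1,5)
    t=3.6442 [y] (1,6)
    t=4.6794 [y] (1,7)
    t=5.7147 [y] (1,8) — stop
  → r_7 = 5.7147

ranges = [1.8014, 1.7090, 1.5322, 2.9600, 5.4456, 1.7551, 5.7147]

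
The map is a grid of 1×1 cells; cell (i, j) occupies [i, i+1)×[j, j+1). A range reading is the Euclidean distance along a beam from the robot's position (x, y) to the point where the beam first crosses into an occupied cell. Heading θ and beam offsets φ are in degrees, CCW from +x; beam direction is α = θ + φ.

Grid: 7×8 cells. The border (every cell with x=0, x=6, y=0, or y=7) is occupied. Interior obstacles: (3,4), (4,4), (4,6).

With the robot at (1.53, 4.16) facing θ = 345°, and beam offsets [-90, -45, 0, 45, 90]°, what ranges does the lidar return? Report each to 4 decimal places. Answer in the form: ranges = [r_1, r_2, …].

ranges = [2.0478, 3.6489, 4.6277, 3.6800, 2.9402]

beam 1: φ=-90°, α=255°
  cosα=-0.2588 sinα=-0.9659 | (1,4) | tMaxX 2.0478 tMaxY 0.1656 | tΔX 3.8637 tΔY 1.0353
    t=0.1656 [y] (1,3)
    t=1.2009 [y] (1,2)
    t=2.0478 [x] (0,2) — stop
  → r_1 = 2.0478
beam 2: φ=-45°, α=300°
  cosα=0.5000 sinα=-0.8660 | (1,4) | tMaxX 0.9400 tMaxY 0.1848 | tΔX 2.0000 tΔY 1.1547
    t=0.1848 [y] (1,3)
    t=0.9400 [x] (2,3)
    t=1.3395 [y] (2,2)
    t=2.4942 [y] (2,1)
    t=2.9400 [x] (3,1)
    t=3.6489 [y] (3,0) — stop
  → r_2 = 3.6489
beam 3: φ=0°, α=345°
  cosα=0.9659 sinα=-0.2588 | (1,4) | tMaxX 0.4866 tMaxY 0.6182 | tΔX 1.0353 tΔY 3.8637
    t=0.4866 [x] (2,4)
    t=0.6182 [y] (2,3)
    t=1.5219 [x] (3,3)
    t=2.5571 [x] (4,3)
    t=3.5924 [x] (5,3)
    t=4.4819 [y] (5,2)
    t=4.6277 [x] (6,2) — stop
  → r_3 = 4.6277
beam 4: φ=45°, α=30°
  cosα=0.8660 sinα=0.5000 | (1,4) | tMaxX 0.5427 tMaxY 1.6800 | tΔX 1.1547 tΔY 2.0000
    t=0.5427 [x] (2,4)
    t=1.6800 [y] (2,5)
    t=1.6974 [x] (3,5)
    t=2.8521 [x] (4,5)
    t=3.6800 [y] (4,6) — stop
  → r_4 = 3.6800
beam 5: φ=90°, α=75°
  cosα=0.2588 sinα=0.9659 | (1,4) | tMaxX 1.8159 tMaxY 0.8696 | tΔX 3.8637 tΔY 1.0353
    t=0.8696 [y] (1,5)
    t=1.8159 [x] (2,5)
    t=1.9049 [y] (2,6)
    t=2.9402 [y] (2,7) — stop
  → r_5 = 2.9402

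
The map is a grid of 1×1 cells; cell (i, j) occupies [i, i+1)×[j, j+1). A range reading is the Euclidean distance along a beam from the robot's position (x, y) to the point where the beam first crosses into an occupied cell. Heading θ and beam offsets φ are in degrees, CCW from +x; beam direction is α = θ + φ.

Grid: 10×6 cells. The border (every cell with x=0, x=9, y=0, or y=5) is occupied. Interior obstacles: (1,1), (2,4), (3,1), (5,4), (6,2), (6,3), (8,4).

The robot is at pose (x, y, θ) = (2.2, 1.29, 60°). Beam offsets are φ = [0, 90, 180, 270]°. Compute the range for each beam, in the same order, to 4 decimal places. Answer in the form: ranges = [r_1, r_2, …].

ranges = [4.2839, 0.2309, 0.3349, 0.5800]

beam 1: φ=0°, α=60°
  d=(0.5000,0.8660)  start (2,1)  tX=1.6000 tY=0.8198  stride 1/|dx|=2.0000 1/|dy|=1.1547
    cross y-line → (2,2), t=0.8198
    cross x-line → (3,2), t=1.6000
    cross y-line → (3,3), t=1.9745
    cross y-line → (3,4), t=3.1292
    cross x-line → (4,4), t=3.6000
    cross y-line → (4,5), t=4.2839 (wall)
  → r_1 = 4.2839
beam 2: φ=90°, α=150°
  d=(-0.8660,0.5000)  start (2,1)  tX=0.2309 tY=1.4200  stride 1/|dx|=1.1547 1/|dy|=2.0000
    cross x-line → (1,1), t=0.2309 (wall)
  → r_2 = 0.2309
beam 3: φ=180°, α=240°
  d=(-0.5000,-0.8660)  start (2,1)  tX=0.4000 tY=0.3349  stride 1/|dx|=2.0000 1/|dy|=1.1547
    cross y-line → (2,0), t=0.3349 (wall)
  → r_3 = 0.3349
beam 4: φ=270°, α=330°
  d=(0.8660,-0.5000)  start (2,1)  tX=0.9238 tY=0.5800  stride 1/|dx|=1.1547 1/|dy|=2.0000
    cross y-line → (2,0), t=0.5800 (wall)
  → r_4 = 0.5800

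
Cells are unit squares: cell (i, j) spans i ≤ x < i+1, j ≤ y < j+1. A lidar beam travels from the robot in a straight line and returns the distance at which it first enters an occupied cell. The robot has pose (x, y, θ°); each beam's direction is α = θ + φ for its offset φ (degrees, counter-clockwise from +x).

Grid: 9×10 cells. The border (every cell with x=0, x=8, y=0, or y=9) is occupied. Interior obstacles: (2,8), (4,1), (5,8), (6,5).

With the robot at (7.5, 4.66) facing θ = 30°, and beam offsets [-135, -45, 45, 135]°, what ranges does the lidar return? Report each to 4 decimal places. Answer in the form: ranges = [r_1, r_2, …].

beam 1: φ=-135°, α=255°
  dir = (cos 255°, sin 255°) = (-0.2588, -0.9659); from cell (7,4)
  next x-line at t=1.9319, next y-line at t=0.6833; Δt_x=3.8637, Δt_y=1.0353
    y: enter (7,3) at t=0.6833
    y: enter (7,2) at t=1.7186
    x: enter (6,2) at t=1.9319
    y: enter (6,1) at t=2.7538
    y: enter (6,0) at t=3.7891 ← occupied
  → r_1 = 3.7891
beam 2: φ=-45°, α=345°
  dir = (cos 345°, sin 345°) = (0.9659, -0.2588); from cell (7,4)
  next x-line at t=0.5176, next y-line at t=2.5500; Δt_x=1.0353, Δt_y=3.8637
    x: enter (8,4) at t=0.5176 ← occupied
  → r_2 = 0.5176
beam 3: φ=45°, α=75°
  dir = (cos 75°, sin 75°) = (0.2588, 0.9659); from cell (7,4)
  next x-line at t=1.9319, next y-line at t=0.3520; Δt_x=3.8637, Δt_y=1.0353
    y: enter (7,5) at t=0.3520
    y: enter (7,6) at t=1.3873
    x: enter (8,6) at t=1.9319 ← occupied
  → r_3 = 1.9319
beam 4: φ=135°, α=165°
  dir = (cos 165°, sin 165°) = (-0.9659, 0.2588); from cell (7,4)
  next x-line at t=0.5176, next y-line at t=1.3137; Δt_x=1.0353, Δt_y=3.8637
    x: enter (6,4) at t=0.5176
    y: enter (6,5) at t=1.3137 ← occupied
  → r_4 = 1.3137

ranges = [3.7891, 0.5176, 1.9319, 1.3137]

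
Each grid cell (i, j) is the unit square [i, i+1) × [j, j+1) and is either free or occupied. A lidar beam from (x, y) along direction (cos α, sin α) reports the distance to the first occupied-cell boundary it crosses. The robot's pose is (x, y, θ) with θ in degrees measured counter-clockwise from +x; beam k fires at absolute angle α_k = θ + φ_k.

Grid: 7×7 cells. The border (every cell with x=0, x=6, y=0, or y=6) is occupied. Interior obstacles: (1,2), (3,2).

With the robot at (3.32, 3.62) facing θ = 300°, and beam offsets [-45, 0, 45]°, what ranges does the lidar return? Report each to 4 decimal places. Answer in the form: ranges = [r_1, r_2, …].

beam 1: φ=-45°, α=255°
  cosα=-0.2588 sinα=-0.9659 | (3,3) | tMaxX 1.2364 tMaxY 0.6419 | tΔX 3.8637 tΔY 1.0353
    t=0.6419 [y] (3,2) — stop
  → r_1 = 0.6419
beam 2: φ=0°, α=300°
  cosα=0.5000 sinα=-0.8660 | (3,3) | tMaxX 1.3600 tMaxY 0.7159 | tΔX 2.0000 tΔY 1.1547
    t=0.7159 [y] (3,2) — stop
  → r_2 = 0.7159
beam 3: φ=45°, α=345°
  cosα=0.9659 sinα=-0.2588 | (3,3) | tMaxX 0.7040 tMaxY 2.3955 | tΔX 1.0353 tΔY 3.8637
    t=0.7040 [x] (4,3)
    t=1.7393 [x] (5,3)
    t=2.3955 [y] (5,2)
    t=2.7745 [x] (6,2) — stop
  → r_3 = 2.7745

ranges = [0.6419, 0.7159, 2.7745]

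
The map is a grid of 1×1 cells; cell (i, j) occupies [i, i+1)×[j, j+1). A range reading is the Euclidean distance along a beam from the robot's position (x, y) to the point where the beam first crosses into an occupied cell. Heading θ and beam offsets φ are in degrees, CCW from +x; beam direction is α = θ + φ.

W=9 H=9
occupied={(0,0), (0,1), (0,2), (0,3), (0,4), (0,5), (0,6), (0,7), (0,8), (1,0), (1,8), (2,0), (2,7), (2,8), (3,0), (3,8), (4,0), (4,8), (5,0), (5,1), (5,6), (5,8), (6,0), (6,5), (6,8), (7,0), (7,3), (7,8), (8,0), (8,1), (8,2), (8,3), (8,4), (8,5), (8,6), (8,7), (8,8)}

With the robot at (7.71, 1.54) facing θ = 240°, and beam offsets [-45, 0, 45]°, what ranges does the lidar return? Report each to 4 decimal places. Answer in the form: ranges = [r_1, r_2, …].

beam 1: φ=-45°, α=195°
  d=(-0.9659,-0.2588)  start (7,1)  tX=0.7350 tY=2.0864  stride 1/|dx|=1.0353 1/|dy|=3.8637
    cross x-line → (6,1), t=0.7350
    cross x-line → (5,1), t=1.7703 (wall)
  → r_1 = 1.7703
beam 2: φ=0°, α=240°
  d=(-0.5000,-0.8660)  start (7,1)  tX=1.4200 tY=0.6235  stride 1/|dx|=2.0000 1/|dy|=1.1547
    cross y-line → (7,0), t=0.6235 (wall)
  → r_2 = 0.6235
beam 3: φ=45°, α=285°
  d=(0.2588,-0.9659)  start (7,1)  tX=1.1205 tY=0.5590  stride 1/|dx|=3.8637 1/|dy|=1.0353
    cross y-line → (7,0), t=0.5590 (wall)
  → r_3 = 0.5590

ranges = [1.7703, 0.6235, 0.5590]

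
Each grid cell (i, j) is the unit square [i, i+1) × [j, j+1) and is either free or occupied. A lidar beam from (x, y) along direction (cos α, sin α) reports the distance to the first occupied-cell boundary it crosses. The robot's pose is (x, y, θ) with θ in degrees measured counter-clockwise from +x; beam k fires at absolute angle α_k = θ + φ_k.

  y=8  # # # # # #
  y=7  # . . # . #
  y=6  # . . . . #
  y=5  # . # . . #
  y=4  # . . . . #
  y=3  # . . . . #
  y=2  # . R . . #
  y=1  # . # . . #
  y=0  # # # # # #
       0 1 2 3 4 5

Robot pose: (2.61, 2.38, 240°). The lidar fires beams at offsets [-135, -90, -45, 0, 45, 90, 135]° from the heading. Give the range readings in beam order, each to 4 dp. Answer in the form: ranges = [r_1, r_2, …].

ranges = [5.8183, 1.8591, 1.6668, 0.4388, 0.3934, 2.7597, 2.4743]

beam 1: φ=-135°, α=105°
  dir = (cos 105°, sin 105°) = (-0.2588, 0.9659); from cell (2,2)
  next x-line at t=2.3569, next y-line at t=0.6419; Δt_x=3.8637, Δt_y=1.0353
    y: enter (2,3) at t=0.6419
    y: enter (2,4) at t=1.6771
    x: enter (1,4) at t=2.3569
    y: enter (1,5) at t=2.7124
    y: enter (1,6) at t=3.7477
    y: enter (1,7) at t=4.7830
    y: enter (1,8) at t=5.8183 ← occupied
  → r_1 = 5.8183
beam 2: φ=-90°, α=150°
  dir = (cos 150°, sin 150°) = (-0.8660, 0.5000); from cell (2,2)
  next x-line at t=0.7044, next y-line at t=1.2400; Δt_x=1.1547, Δt_y=2.0000
    x: enter (1,2) at t=0.7044
    y: enter (1,3) at t=1.2400
    x: enter (0,3) at t=1.8591 ← occupied
  → r_2 = 1.8591
beam 3: φ=-45°, α=195°
  dir = (cos 195°, sin 195°) = (-0.9659, -0.2588); from cell (2,2)
  next x-line at t=0.6315, next y-line at t=1.4682; Δt_x=1.0353, Δt_y=3.8637
    x: enter (1,2) at t=0.6315
    y: enter (1,1) at t=1.4682
    x: enter (0,1) at t=1.6668 ← occupied
  → r_3 = 1.6668
beam 4: φ=0°, α=240°
  dir = (cos 240°, sin 240°) = (-0.5000, -0.8660); from cell (2,2)
  next x-line at t=1.2200, next y-line at t=0.4388; Δt_x=2.0000, Δt_y=1.1547
    y: enter (2,1) at t=0.4388 ← occupied
  → r_4 = 0.4388
beam 5: φ=45°, α=285°
  dir = (cos 285°, sin 285°) = (0.2588, -0.9659); from cell (2,2)
  next x-line at t=1.5068, next y-line at t=0.3934; Δt_x=3.8637, Δt_y=1.0353
    y: enter (2,1) at t=0.3934 ← occupied
  → r_5 = 0.3934
beam 6: φ=90°, α=330°
  dir = (cos 330°, sin 330°) = (0.8660, -0.5000); from cell (2,2)
  next x-line at t=0.4503, next y-line at t=0.7600; Δt_x=1.1547, Δt_y=2.0000
    x: enter (3,2) at t=0.4503
    y: enter (3,1) at t=0.7600
    x: enter (4,1) at t=1.6050
    x: enter (5,1) at t=2.7597 ← occupied
  → r_6 = 2.7597
beam 7: φ=135°, α=15°
  dir = (cos 15°, sin 15°) = (0.9659, 0.2588); from cell (2,2)
  next x-line at t=0.4038, next y-line at t=2.3955; Δt_x=1.0353, Δt_y=3.8637
    x: enter (3,2) at t=0.4038
    x: enter (4,2) at t=1.4390
    y: enter (4,3) at t=2.3955
    x: enter (5,3) at t=2.4743 ← occupied
  → r_7 = 2.4743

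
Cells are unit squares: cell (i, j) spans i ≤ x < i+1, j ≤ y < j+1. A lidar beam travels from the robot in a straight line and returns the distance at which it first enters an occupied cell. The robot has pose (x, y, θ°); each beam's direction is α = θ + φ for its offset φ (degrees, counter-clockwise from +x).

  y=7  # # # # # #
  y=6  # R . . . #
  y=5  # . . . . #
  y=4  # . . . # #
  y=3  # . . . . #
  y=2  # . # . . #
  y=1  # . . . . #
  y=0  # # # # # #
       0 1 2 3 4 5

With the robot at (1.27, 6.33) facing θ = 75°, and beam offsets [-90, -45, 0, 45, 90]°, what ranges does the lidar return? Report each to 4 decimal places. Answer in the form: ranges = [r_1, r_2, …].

beam 1: φ=-90°, α=345°
  direction (0.9659, -0.2588); cell (1,6); t to first gridline: x 0.7558, y 1.2750 (then +1.0353 / +3.8637)
    (2,6) via x @ 0.7558
    (2,5) via y @ 1.2750
    (3,5) via x @ 1.7910
    (4,5) via x @ 2.8263
    (5,5) via x @ 3.8616  # hit
  → r_1 = 3.8616
beam 2: φ=-45°, α=30°
  direction (0.8660, 0.5000); cell (1,6); t to first gridline: x 0.8429, y 1.3400 (then +1.1547 / +2.0000)
    (2,6) via x @ 0.8429
    (2,7) via y @ 1.3400  # hit
  → r_2 = 1.3400
beam 3: φ=0°, α=75°
  direction (0.2588, 0.9659); cell (1,6); t to first gridline: x 2.8205, y 0.6936 (then +3.8637 / +1.0353)
    (1,7) via y @ 0.6936  # hit
  → r_3 = 0.6936
beam 4: φ=45°, α=120°
  direction (-0.5000, 0.8660); cell (1,6); t to first gridline: x 0.5400, y 0.7736 (then +2.0000 / +1.1547)
    (0,6) via x @ 0.5400  # hit
  → r_4 = 0.5400
beam 5: φ=90°, α=165°
  direction (-0.9659, 0.2588); cell (1,6); t to first gridline: x 0.2795, y 2.5887 (then +1.0353 / +3.8637)
    (0,6) via x @ 0.2795  # hit
  → r_5 = 0.2795

ranges = [3.8616, 1.3400, 0.6936, 0.5400, 0.2795]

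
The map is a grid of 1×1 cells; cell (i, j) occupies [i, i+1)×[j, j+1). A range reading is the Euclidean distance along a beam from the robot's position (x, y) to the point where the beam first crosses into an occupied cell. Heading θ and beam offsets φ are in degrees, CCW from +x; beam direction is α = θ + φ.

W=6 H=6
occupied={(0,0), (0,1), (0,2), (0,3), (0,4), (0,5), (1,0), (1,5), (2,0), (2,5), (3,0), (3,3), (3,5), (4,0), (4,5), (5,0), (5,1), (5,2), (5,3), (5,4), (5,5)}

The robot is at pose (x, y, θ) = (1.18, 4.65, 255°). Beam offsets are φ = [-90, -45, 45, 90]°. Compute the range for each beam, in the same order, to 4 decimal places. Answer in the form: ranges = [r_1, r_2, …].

ranges = [0.1863, 0.2078, 4.2147, 2.5114]

beam 1: φ=-90°, α=165°
  cosα=-0.9659 sinα=0.2588 | (1,4) | tMaxX 0.1863 tMaxY 1.3523 | tΔX 1.0353 tΔY 3.8637
    t=0.1863 [x] (0,4) — stop
  → r_1 = 0.1863
beam 2: φ=-45°, α=210°
  cosα=-0.8660 sinα=-0.5000 | (1,4) | tMaxX 0.2078 tMaxY 1.3000 | tΔX 1.1547 tΔY 2.0000
    t=0.2078 [x] (0,4) — stop
  → r_2 = 0.2078
beam 3: φ=45°, α=300°
  cosα=0.5000 sinα=-0.8660 | (1,4) | tMaxX 1.6400 tMaxY 0.7506 | tΔX 2.0000 tΔY 1.1547
    t=0.7506 [y] (1,3)
    t=1.6400 [x] (2,3)
    t=1.9053 [y] (2,2)
    t=3.0600 [y] (2,1)
    t=3.6400 [x] (3,1)
    t=4.2147 [y] (3,0) — stop
  → r_3 = 4.2147
beam 4: φ=90°, α=345°
  cosα=0.9659 sinα=-0.2588 | (1,4) | tMaxX 0.8489 tMaxY 2.5114 | tΔX 1.0353 tΔY 3.8637
    t=0.8489 [x] (2,4)
    t=1.8842 [x] (3,4)
    t=2.5114 [y] (3,3) — stop
  → r_4 = 2.5114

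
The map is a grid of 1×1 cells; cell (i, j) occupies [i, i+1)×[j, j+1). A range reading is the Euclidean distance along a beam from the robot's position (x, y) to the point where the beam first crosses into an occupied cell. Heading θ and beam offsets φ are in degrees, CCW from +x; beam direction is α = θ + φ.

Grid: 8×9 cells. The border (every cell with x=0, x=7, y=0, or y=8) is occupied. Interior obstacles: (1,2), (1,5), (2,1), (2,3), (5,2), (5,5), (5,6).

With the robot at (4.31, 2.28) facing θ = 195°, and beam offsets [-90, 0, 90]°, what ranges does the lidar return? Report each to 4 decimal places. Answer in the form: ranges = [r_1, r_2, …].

ranges = [5.9218, 1.3562, 1.3252]

beam 1: φ=-90°, α=105°
  direction (-0.2588, 0.9659); cell (4,2); t to first gridline: x 1.1977, y 0.7454 (then +3.8637 / +1.0353)
    (4,3) via y @ 0.7454
    (3,3) via x @ 1.1977
    (3,4) via y @ 1.7807
    (3,5) via y @ 2.8160
    (3,6) via y @ 3.8512
    (3,7) via y @ 4.8865
    (2,7) via x @ 5.0615
    (2,8) via y @ 5.9218  # hit
  → r_1 = 5.9218
beam 2: φ=0°, α=195°
  direction (-0.9659, -0.2588); cell (4,2); t to first gridline: x 0.3209, y 1.0818 (then +1.0353 / +3.8637)
    (3,2) via x @ 0.3209
    (3,1) via y @ 1.0818
    (2,1) via x @ 1.3562  # hit
  → r_2 = 1.3562
beam 3: φ=90°, α=285°
  direction (0.2588, -0.9659); cell (4,2); t to first gridline: x 2.6660, y 0.2899 (then +3.8637 / +1.0353)
    (4,1) via y @ 0.2899
    (4,0) via y @ 1.3252  # hit
  → r_3 = 1.3252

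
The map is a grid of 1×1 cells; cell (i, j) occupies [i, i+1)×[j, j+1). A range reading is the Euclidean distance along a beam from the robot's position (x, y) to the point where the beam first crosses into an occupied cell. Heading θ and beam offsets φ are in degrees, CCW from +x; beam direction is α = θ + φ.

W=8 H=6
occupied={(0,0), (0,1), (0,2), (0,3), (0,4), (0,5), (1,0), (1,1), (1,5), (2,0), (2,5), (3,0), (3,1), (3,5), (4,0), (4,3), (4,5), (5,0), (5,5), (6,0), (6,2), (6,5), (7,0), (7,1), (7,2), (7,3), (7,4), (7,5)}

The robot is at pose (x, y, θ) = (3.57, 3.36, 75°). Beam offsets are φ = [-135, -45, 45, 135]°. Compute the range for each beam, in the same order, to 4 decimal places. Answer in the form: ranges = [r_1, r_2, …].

beam 1: φ=-135°, α=300°
  direction (0.5000, -0.8660); cell (3,3); t to first gridline: x 0.8600, y 0.4157 (then +2.0000 / +1.1547)
    (3,2) via y @ 0.4157
    (4,2) via x @ 0.8600
    (4,1) via y @ 1.5704
    (4,0) via y @ 2.7251  # hit
  → r_1 = 2.7251
beam 2: φ=-45°, α=30°
  direction (0.8660, 0.5000); cell (3,3); t to first gridline: x 0.4965, y 1.2800 (then +1.1547 / +2.0000)
    (4,3) via x @ 0.4965  # hit
  → r_2 = 0.4965
beam 3: φ=45°, α=120°
  direction (-0.5000, 0.8660); cell (3,3); t to first gridline: x 1.1400, y 0.7390 (then +2.0000 / +1.1547)
    (3,4) via y @ 0.7390
    (2,4) via x @ 1.1400
    (2,5) via y @ 1.8937  # hit
  → r_3 = 1.8937
beam 4: φ=135°, α=210°
  direction (-0.8660, -0.5000); cell (3,3); t to first gridline: x 0.6582, y 0.7200 (then +1.1547 / +2.0000)
    (2,3) via x @ 0.6582
    (2,2) via y @ 0.7200
    (1,2) via x @ 1.8129
    (1,1) via y @ 2.7200  # hit
  → r_4 = 2.7200

ranges = [2.7251, 0.4965, 1.8937, 2.7200]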